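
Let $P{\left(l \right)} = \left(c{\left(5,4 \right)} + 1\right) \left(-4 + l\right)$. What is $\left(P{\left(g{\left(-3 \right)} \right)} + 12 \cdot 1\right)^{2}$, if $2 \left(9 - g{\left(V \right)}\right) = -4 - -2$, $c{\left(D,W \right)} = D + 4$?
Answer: $5184$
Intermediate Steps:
$c{\left(D,W \right)} = 4 + D$
$g{\left(V \right)} = 10$ ($g{\left(V \right)} = 9 - \frac{-4 - -2}{2} = 9 - \frac{-4 + 2}{2} = 9 - -1 = 9 + 1 = 10$)
$P{\left(l \right)} = -40 + 10 l$ ($P{\left(l \right)} = \left(\left(4 + 5\right) + 1\right) \left(-4 + l\right) = \left(9 + 1\right) \left(-4 + l\right) = 10 \left(-4 + l\right) = -40 + 10 l$)
$\left(P{\left(g{\left(-3 \right)} \right)} + 12 \cdot 1\right)^{2} = \left(\left(-40 + 10 \cdot 10\right) + 12 \cdot 1\right)^{2} = \left(\left(-40 + 100\right) + 12\right)^{2} = \left(60 + 12\right)^{2} = 72^{2} = 5184$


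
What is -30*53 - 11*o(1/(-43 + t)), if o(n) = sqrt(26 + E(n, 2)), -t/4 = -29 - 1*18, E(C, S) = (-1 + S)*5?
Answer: -1590 - 11*sqrt(31) ≈ -1651.2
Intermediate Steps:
E(C, S) = -5 + 5*S
t = 188 (t = -4*(-29 - 1*18) = -4*(-29 - 18) = -4*(-47) = 188)
o(n) = sqrt(31) (o(n) = sqrt(26 + (-5 + 5*2)) = sqrt(26 + (-5 + 10)) = sqrt(26 + 5) = sqrt(31))
-30*53 - 11*o(1/(-43 + t)) = -30*53 - 11*sqrt(31) = -1590 - 11*sqrt(31)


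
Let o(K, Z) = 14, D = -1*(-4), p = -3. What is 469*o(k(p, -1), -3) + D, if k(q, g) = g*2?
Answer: 6570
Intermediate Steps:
k(q, g) = 2*g
D = 4
469*o(k(p, -1), -3) + D = 469*14 + 4 = 6566 + 4 = 6570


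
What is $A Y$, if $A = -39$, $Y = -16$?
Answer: $624$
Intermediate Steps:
$A Y = \left(-39\right) \left(-16\right) = 624$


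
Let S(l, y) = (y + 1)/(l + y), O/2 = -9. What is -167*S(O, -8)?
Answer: -1169/26 ≈ -44.962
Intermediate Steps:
O = -18 (O = 2*(-9) = -18)
S(l, y) = (1 + y)/(l + y)
-167*S(O, -8) = -167*(1 - 8)/(-18 - 8) = -167*(-7)/(-26) = -(-167)*(-7)/26 = -167*7/26 = -1169/26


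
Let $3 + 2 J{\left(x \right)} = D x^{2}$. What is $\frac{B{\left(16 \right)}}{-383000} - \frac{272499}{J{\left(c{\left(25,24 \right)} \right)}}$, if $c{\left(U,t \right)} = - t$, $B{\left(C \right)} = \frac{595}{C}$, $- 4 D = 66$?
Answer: $\frac{222649472489}{3883926400} \approx 57.326$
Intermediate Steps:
$D = - \frac{33}{2}$ ($D = \left(- \frac{1}{4}\right) 66 = - \frac{33}{2} \approx -16.5$)
$J{\left(x \right)} = - \frac{3}{2} - \frac{33 x^{2}}{4}$ ($J{\left(x \right)} = - \frac{3}{2} + \frac{\left(- \frac{33}{2}\right) x^{2}}{2} = - \frac{3}{2} - \frac{33 x^{2}}{4}$)
$\frac{B{\left(16 \right)}}{-383000} - \frac{272499}{J{\left(c{\left(25,24 \right)} \right)}} = \frac{595 \cdot \frac{1}{16}}{-383000} - \frac{272499}{- \frac{3}{2} - \frac{33 \left(\left(-1\right) 24\right)^{2}}{4}} = 595 \cdot \frac{1}{16} \left(- \frac{1}{383000}\right) - \frac{272499}{- \frac{3}{2} - \frac{33 \left(-24\right)^{2}}{4}} = \frac{595}{16} \left(- \frac{1}{383000}\right) - \frac{272499}{- \frac{3}{2} - 4752} = - \frac{119}{1225600} - \frac{272499}{- \frac{3}{2} - 4752} = - \frac{119}{1225600} - \frac{272499}{- \frac{9507}{2}} = - \frac{119}{1225600} - - \frac{181666}{3169} = - \frac{119}{1225600} + \frac{181666}{3169} = \frac{222649472489}{3883926400}$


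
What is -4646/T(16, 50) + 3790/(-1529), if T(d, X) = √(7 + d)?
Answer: -3790/1529 - 202*√23 ≈ -971.24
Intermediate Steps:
-4646/T(16, 50) + 3790/(-1529) = -4646/√(7 + 16) + 3790/(-1529) = -4646*√23/23 + 3790*(-1/1529) = -202*√23 - 3790/1529 = -3790/1529 - 202*√23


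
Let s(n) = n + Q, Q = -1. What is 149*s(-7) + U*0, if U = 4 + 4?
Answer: -1192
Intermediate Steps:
U = 8
s(n) = -1 + n (s(n) = n - 1 = -1 + n)
149*s(-7) + U*0 = 149*(-1 - 7) + 8*0 = 149*(-8) + 0 = -1192 + 0 = -1192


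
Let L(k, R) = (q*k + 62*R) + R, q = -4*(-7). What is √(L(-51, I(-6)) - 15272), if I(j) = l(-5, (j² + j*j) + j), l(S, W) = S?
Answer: I*√17015 ≈ 130.44*I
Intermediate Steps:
q = 28
I(j) = -5
L(k, R) = 28*k + 63*R (L(k, R) = (28*k + 62*R) + R = 28*k + 63*R)
√(L(-51, I(-6)) - 15272) = √((28*(-51) + 63*(-5)) - 15272) = √((-1428 - 315) - 15272) = √(-1743 - 15272) = √(-17015) = I*√17015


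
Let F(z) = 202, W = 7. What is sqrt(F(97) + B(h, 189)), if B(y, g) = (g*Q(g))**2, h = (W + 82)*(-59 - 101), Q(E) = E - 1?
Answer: sqrt(1262523226) ≈ 35532.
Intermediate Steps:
Q(E) = -1 + E
h = -14240 (h = (7 + 82)*(-59 - 101) = 89*(-160) = -14240)
B(y, g) = g**2*(-1 + g)**2 (B(y, g) = (g*(-1 + g))**2 = g**2*(-1 + g)**2)
sqrt(F(97) + B(h, 189)) = sqrt(202 + 189**2*(-1 + 189)**2) = sqrt(202 + 35721*188**2) = sqrt(202 + 35721*35344) = sqrt(202 + 1262523024) = sqrt(1262523226)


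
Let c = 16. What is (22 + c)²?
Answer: 1444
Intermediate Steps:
(22 + c)² = (22 + 16)² = 38² = 1444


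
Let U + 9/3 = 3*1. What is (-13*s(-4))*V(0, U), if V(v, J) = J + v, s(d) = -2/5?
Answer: 0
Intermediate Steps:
U = 0 (U = -3 + 3*1 = -3 + 3 = 0)
s(d) = -2/5 (s(d) = -2*1/5 = -2/5)
(-13*s(-4))*V(0, U) = (-13*(-2/5))*(0 + 0) = (26/5)*0 = 0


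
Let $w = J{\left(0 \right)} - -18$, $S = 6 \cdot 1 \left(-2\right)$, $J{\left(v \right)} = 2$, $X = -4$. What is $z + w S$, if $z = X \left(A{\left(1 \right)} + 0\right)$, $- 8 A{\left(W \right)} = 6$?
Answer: $-237$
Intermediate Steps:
$A{\left(W \right)} = - \frac{3}{4}$ ($A{\left(W \right)} = \left(- \frac{1}{8}\right) 6 = - \frac{3}{4}$)
$S = -12$ ($S = 6 \left(-2\right) = -12$)
$z = 3$ ($z = - 4 \left(- \frac{3}{4} + 0\right) = \left(-4\right) \left(- \frac{3}{4}\right) = 3$)
$w = 20$ ($w = 2 - -18 = 2 + 18 = 20$)
$z + w S = 3 + 20 \left(-12\right) = 3 - 240 = -237$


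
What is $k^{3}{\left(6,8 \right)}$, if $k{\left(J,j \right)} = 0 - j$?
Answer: $-512$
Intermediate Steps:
$k{\left(J,j \right)} = - j$
$k^{3}{\left(6,8 \right)} = \left(\left(-1\right) 8\right)^{3} = \left(-8\right)^{3} = -512$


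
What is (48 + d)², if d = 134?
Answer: 33124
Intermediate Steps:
(48 + d)² = (48 + 134)² = 182² = 33124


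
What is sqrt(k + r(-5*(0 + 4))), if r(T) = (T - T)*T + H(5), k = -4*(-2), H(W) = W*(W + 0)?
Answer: sqrt(33) ≈ 5.7446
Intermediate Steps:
H(W) = W**2 (H(W) = W*W = W**2)
k = 8
r(T) = 25 (r(T) = (T - T)*T + 5**2 = 0*T + 25 = 0 + 25 = 25)
sqrt(k + r(-5*(0 + 4))) = sqrt(8 + 25) = sqrt(33)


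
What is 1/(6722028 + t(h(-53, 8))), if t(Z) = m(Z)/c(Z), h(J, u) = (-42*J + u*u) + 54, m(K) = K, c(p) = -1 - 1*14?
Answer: 15/100828076 ≈ 1.4877e-7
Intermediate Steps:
c(p) = -15 (c(p) = -1 - 14 = -15)
h(J, u) = 54 + u² - 42*J (h(J, u) = (-42*J + u²) + 54 = (u² - 42*J) + 54 = 54 + u² - 42*J)
t(Z) = -Z/15 (t(Z) = Z/(-15) = Z*(-1/15) = -Z/15)
1/(6722028 + t(h(-53, 8))) = 1/(6722028 - (54 + 8² - 42*(-53))/15) = 1/(6722028 - (54 + 64 + 2226)/15) = 1/(6722028 - 1/15*2344) = 1/(6722028 - 2344/15) = 1/(100828076/15) = 15/100828076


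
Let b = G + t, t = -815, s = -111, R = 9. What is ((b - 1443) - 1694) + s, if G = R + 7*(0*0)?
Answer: -4054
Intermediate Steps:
G = 9 (G = 9 + 7*(0*0) = 9 + 7*0 = 9 + 0 = 9)
b = -806 (b = 9 - 815 = -806)
((b - 1443) - 1694) + s = ((-806 - 1443) - 1694) - 111 = (-2249 - 1694) - 111 = -3943 - 111 = -4054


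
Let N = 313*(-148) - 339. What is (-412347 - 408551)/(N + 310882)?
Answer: -820898/264219 ≈ -3.1069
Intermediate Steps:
N = -46663 (N = -46324 - 339 = -46663)
(-412347 - 408551)/(N + 310882) = (-412347 - 408551)/(-46663 + 310882) = -820898/264219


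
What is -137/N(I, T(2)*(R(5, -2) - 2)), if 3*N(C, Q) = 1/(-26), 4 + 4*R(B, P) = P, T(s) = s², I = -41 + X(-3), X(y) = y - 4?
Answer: 10686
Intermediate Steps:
X(y) = -4 + y
I = -48 (I = -41 + (-4 - 3) = -41 - 7 = -48)
R(B, P) = -1 + P/4
N(C, Q) = -1/78 (N(C, Q) = (⅓)/(-26) = (⅓)*(-1/26) = -1/78)
-137/N(I, T(2)*(R(5, -2) - 2)) = -137/(-1/78) = -137*(-78) = 10686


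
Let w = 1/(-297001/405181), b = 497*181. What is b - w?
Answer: 26717724138/297001 ≈ 89958.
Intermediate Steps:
b = 89957
w = -405181/297001 (w = 1/(-297001*1/405181) = 1/(-297001/405181) = -405181/297001 ≈ -1.3642)
b - w = 89957 - 1*(-405181/297001) = 89957 + 405181/297001 = 26717724138/297001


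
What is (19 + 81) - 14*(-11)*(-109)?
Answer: -16686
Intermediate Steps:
(19 + 81) - 14*(-11)*(-109) = 100 + 154*(-109) = 100 - 16786 = -16686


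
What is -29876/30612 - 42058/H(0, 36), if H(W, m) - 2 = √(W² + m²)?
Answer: -161076848/145407 ≈ -1107.8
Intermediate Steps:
H(W, m) = 2 + √(W² + m²)
-29876/30612 - 42058/H(0, 36) = -29876/30612 - 42058/(2 + √(0² + 36²)) = -29876*1/30612 - 42058/(2 + √(0 + 1296)) = -7469/7653 - 42058/(2 + √1296) = -7469/7653 - 42058/(2 + 36) = -7469/7653 - 42058/38 = -7469/7653 - 42058*1/38 = -7469/7653 - 21029/19 = -161076848/145407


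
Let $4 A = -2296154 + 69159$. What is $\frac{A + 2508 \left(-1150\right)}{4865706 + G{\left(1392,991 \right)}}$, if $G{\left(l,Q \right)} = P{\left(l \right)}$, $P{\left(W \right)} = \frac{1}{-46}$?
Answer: $- \frac{63313457}{89528990} \approx -0.70718$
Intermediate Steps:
$P{\left(W \right)} = - \frac{1}{46}$
$A = - \frac{2226995}{4}$ ($A = \frac{-2296154 + 69159}{4} = \frac{1}{4} \left(-2226995\right) = - \frac{2226995}{4} \approx -5.5675 \cdot 10^{5}$)
$G{\left(l,Q \right)} = - \frac{1}{46}$
$\frac{A + 2508 \left(-1150\right)}{4865706 + G{\left(1392,991 \right)}} = \frac{- \frac{2226995}{4} + 2508 \left(-1150\right)}{4865706 - \frac{1}{46}} = \frac{- \frac{2226995}{4} - 2884200}{\frac{223822475}{46}} = \left(- \frac{13763795}{4}\right) \frac{46}{223822475} = - \frac{63313457}{89528990}$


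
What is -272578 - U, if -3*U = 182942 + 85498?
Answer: -183098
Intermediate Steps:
U = -89480 (U = -(182942 + 85498)/3 = -⅓*268440 = -89480)
-272578 - U = -272578 - 1*(-89480) = -272578 + 89480 = -183098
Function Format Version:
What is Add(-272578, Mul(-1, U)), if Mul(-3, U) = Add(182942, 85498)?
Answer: -183098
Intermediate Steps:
U = -89480 (U = Mul(Rational(-1, 3), Add(182942, 85498)) = Mul(Rational(-1, 3), 268440) = -89480)
Add(-272578, Mul(-1, U)) = Add(-272578, Mul(-1, -89480)) = Add(-272578, 89480) = -183098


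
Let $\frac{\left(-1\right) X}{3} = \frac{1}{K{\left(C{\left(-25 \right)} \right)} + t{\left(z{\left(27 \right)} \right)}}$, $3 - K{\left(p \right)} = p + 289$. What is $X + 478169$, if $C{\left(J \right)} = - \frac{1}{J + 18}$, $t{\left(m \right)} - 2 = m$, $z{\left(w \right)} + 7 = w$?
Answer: $\frac{884134502}{1849} \approx 4.7817 \cdot 10^{5}$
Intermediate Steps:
$z{\left(w \right)} = -7 + w$
$t{\left(m \right)} = 2 + m$
$C{\left(J \right)} = - \frac{1}{18 + J}$
$K{\left(p \right)} = -286 - p$ ($K{\left(p \right)} = 3 - \left(p + 289\right) = 3 - \left(289 + p\right) = -286 - p$)
$X = \frac{21}{1849}$ ($X = - \frac{3}{\left(-286 - - \frac{1}{18 - 25}\right) + \left(2 + \left(-7 + 27\right)\right)} = - \frac{3}{\left(-286 - - \frac{1}{-7}\right) + \left(2 + 20\right)} = - \frac{3}{\left(-286 - \left(-1\right) \left(- \frac{1}{7}\right)\right) + 22} = - \frac{3}{\left(-286 - \frac{1}{7}\right) + 22} = - \frac{3}{- \frac{2003}{7} + 22} = - \frac{3}{- \frac{1849}{7}} = \left(-3\right) \left(- \frac{7}{1849}\right) = \frac{21}{1849} \approx 0.011357$)
$X + 478169 = \frac{21}{1849} + 478169 = \frac{884134502}{1849}$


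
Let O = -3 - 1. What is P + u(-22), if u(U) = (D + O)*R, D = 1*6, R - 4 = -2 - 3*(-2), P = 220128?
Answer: 220144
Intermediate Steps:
R = 8 (R = 4 + (-2 - 3*(-2)) = 4 + (-2 + 6) = 4 + 4 = 8)
D = 6
O = -4
u(U) = 16 (u(U) = (6 - 4)*8 = 2*8 = 16)
P + u(-22) = 220128 + 16 = 220144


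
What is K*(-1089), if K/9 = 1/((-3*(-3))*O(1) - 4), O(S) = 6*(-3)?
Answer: 9801/166 ≈ 59.042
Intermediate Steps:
O(S) = -18
K = -9/166 (K = 9/(-3*(-3)*(-18) - 4) = 9/(9*(-18) - 4) = 9/(-162 - 4) = 9/(-166) = 9*(-1/166) = -9/166 ≈ -0.054217)
K*(-1089) = -9/166*(-1089) = 9801/166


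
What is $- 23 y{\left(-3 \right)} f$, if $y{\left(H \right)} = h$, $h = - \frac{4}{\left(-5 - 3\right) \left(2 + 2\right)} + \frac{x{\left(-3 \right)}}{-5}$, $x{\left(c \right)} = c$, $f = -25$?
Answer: $\frac{3335}{8} \approx 416.88$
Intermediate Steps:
$h = \frac{29}{40}$ ($h = - \frac{4}{\left(-5 - 3\right) \left(2 + 2\right)} - \frac{3}{-5} = - \frac{4}{\left(-8\right) 4} - - \frac{3}{5} = - \frac{4}{-32} + \frac{3}{5} = \left(-4\right) \left(- \frac{1}{32}\right) + \frac{3}{5} = \frac{1}{8} + \frac{3}{5} = \frac{29}{40} \approx 0.725$)
$y{\left(H \right)} = \frac{29}{40}$
$- 23 y{\left(-3 \right)} f = \left(-23\right) \frac{29}{40} \left(-25\right) = \left(- \frac{667}{40}\right) \left(-25\right) = \frac{3335}{8}$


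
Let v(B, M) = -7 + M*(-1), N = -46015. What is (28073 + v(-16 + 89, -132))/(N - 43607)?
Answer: -14099/44811 ≈ -0.31463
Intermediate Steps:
v(B, M) = -7 - M
(28073 + v(-16 + 89, -132))/(N - 43607) = (28073 + (-7 - 1*(-132)))/(-46015 - 43607) = (28073 + (-7 + 132))/(-89622) = (28073 + 125)*(-1/89622) = 28198*(-1/89622) = -14099/44811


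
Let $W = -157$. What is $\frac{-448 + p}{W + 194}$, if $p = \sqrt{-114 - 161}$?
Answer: $- \frac{448}{37} + \frac{5 i \sqrt{11}}{37} \approx -12.108 + 0.44819 i$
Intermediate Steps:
$p = 5 i \sqrt{11}$ ($p = \sqrt{-275} = 5 i \sqrt{11} \approx 16.583 i$)
$\frac{-448 + p}{W + 194} = \frac{-448 + 5 i \sqrt{11}}{-157 + 194} = \frac{-448 + 5 i \sqrt{11}}{37} = \left(-448 + 5 i \sqrt{11}\right) \frac{1}{37} = - \frac{448}{37} + \frac{5 i \sqrt{11}}{37}$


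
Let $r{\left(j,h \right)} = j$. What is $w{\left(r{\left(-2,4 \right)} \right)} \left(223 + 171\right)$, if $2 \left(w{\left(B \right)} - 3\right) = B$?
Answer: $788$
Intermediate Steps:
$w{\left(B \right)} = 3 + \frac{B}{2}$
$w{\left(r{\left(-2,4 \right)} \right)} \left(223 + 171\right) = \left(3 + \frac{1}{2} \left(-2\right)\right) \left(223 + 171\right) = \left(3 - 1\right) 394 = 2 \cdot 394 = 788$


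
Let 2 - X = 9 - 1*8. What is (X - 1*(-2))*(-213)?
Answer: -639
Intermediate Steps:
X = 1 (X = 2 - (9 - 1*8) = 2 - (9 - 8) = 2 - 1*1 = 2 - 1 = 1)
(X - 1*(-2))*(-213) = (1 - 1*(-2))*(-213) = (1 + 2)*(-213) = 3*(-213) = -639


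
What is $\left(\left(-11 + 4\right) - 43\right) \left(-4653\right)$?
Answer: $232650$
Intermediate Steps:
$\left(\left(-11 + 4\right) - 43\right) \left(-4653\right) = \left(-7 - 43\right) \left(-4653\right) = \left(-50\right) \left(-4653\right) = 232650$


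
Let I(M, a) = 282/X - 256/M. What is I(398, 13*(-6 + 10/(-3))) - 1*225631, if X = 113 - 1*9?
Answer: -2334808185/10348 ≈ -2.2563e+5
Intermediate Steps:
X = 104 (X = 113 - 9 = 104)
I(M, a) = 141/52 - 256/M (I(M, a) = 282/104 - 256/M = 282*(1/104) - 256/M = 141/52 - 256/M)
I(398, 13*(-6 + 10/(-3))) - 1*225631 = (141/52 - 256/398) - 1*225631 = (141/52 - 256*1/398) - 225631 = (141/52 - 128/199) - 225631 = 21403/10348 - 225631 = -2334808185/10348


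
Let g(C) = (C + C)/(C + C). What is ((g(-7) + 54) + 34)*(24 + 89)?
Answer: 10057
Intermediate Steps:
g(C) = 1 (g(C) = (2*C)/((2*C)) = (2*C)*(1/(2*C)) = 1)
((g(-7) + 54) + 34)*(24 + 89) = ((1 + 54) + 34)*(24 + 89) = (55 + 34)*113 = 89*113 = 10057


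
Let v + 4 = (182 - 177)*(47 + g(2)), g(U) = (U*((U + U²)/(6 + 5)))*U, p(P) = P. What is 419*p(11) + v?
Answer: 53360/11 ≈ 4850.9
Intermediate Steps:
g(U) = U²*(U/11 + U²/11) (g(U) = (U*((U + U²)/11))*U = (U*((U + U²)*(1/11)))*U = (U*(U/11 + U²/11))*U = U²*(U/11 + U²/11))
v = 2661/11 (v = -4 + (182 - 177)*(47 + (1/11)*2³*(1 + 2)) = -4 + 5*(47 + (1/11)*8*3) = -4 + 5*(47 + 24/11) = -4 + 5*(541/11) = -4 + 2705/11 = 2661/11 ≈ 241.91)
419*p(11) + v = 419*11 + 2661/11 = 4609 + 2661/11 = 53360/11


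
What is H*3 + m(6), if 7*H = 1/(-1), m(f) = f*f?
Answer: 249/7 ≈ 35.571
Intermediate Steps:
m(f) = f²
H = -⅐ (H = (⅐)/(-1) = (⅐)*(-1) = -⅐ ≈ -0.14286)
H*3 + m(6) = -⅐*3 + 6² = -3/7 + 36 = 249/7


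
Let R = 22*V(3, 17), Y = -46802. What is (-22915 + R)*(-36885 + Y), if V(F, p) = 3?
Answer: 1912164263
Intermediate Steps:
R = 66 (R = 22*3 = 66)
(-22915 + R)*(-36885 + Y) = (-22915 + 66)*(-36885 - 46802) = -22849*(-83687) = 1912164263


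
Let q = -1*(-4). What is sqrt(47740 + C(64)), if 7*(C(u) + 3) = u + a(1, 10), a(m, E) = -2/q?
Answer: sqrt(9358230)/14 ≈ 218.51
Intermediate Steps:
q = 4
a(m, E) = -1/2 (a(m, E) = -2/4 = -2*1/4 = -1/2)
C(u) = -43/14 + u/7 (C(u) = -3 + (u - 1/2)/7 = -3 + (-1/2 + u)/7 = -3 + (-1/14 + u/7) = -43/14 + u/7)
sqrt(47740 + C(64)) = sqrt(47740 + (-43/14 + (1/7)*64)) = sqrt(47740 + (-43/14 + 64/7)) = sqrt(47740 + 85/14) = sqrt(668445/14) = sqrt(9358230)/14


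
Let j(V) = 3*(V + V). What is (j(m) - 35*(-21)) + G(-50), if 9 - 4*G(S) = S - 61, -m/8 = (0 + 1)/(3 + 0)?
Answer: 749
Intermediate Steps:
m = -8/3 (m = -8*(0 + 1)/(3 + 0) = -8/3 ≈ -2.6667)
j(V) = 6*V (j(V) = 3*(2*V) = 6*V)
G(S) = 35/2 - S/4 (G(S) = 9/4 - (S - 61)/4 = 9/4 - (-61 + S)/4 = 9/4 + (61/4 - S/4) = 35/2 - S/4)
(j(m) - 35*(-21)) + G(-50) = (6*(-8/3) - 35*(-21)) + (35/2 - 1/4*(-50)) = (-16 + 735) + (35/2 + 25/2) = 719 + 30 = 749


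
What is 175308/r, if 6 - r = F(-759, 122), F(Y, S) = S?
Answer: -43827/29 ≈ -1511.3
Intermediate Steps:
r = -116 (r = 6 - 1*122 = 6 - 122 = -116)
175308/r = 175308/(-116) = 175308*(-1/116) = -43827/29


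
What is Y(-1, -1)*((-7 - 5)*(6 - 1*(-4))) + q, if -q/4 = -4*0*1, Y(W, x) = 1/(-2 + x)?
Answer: 40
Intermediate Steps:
q = 0 (q = -4*(-4*0) = -0 = -4*0 = 0)
Y(-1, -1)*((-7 - 5)*(6 - 1*(-4))) + q = ((-7 - 5)*(6 - 1*(-4)))/(-2 - 1) + 0 = (-12*(6 + 4))/(-3) + 0 = -(-4)*10 + 0 = -1/3*(-120) + 0 = 40 + 0 = 40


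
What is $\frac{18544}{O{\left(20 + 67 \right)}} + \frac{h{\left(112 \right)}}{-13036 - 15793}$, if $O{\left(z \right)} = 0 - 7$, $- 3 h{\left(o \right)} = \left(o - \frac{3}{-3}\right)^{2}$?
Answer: $- \frac{1603725545}{605409} \approx -2649.0$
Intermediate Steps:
$h{\left(o \right)} = - \frac{\left(1 + o\right)^{2}}{3}$ ($h{\left(o \right)} = - \frac{\left(o - \frac{3}{-3}\right)^{2}}{3} = - \frac{\left(o - -1\right)^{2}}{3} = - \frac{\left(o + 1\right)^{2}}{3} = - \frac{\left(1 + o\right)^{2}}{3}$)
$O{\left(z \right)} = -7$ ($O{\left(z \right)} = 0 - 7 = -7$)
$\frac{18544}{O{\left(20 + 67 \right)}} + \frac{h{\left(112 \right)}}{-13036 - 15793} = \frac{18544}{-7} + \frac{\left(- \frac{1}{3}\right) \left(1 + 112\right)^{2}}{-13036 - 15793} = 18544 \left(- \frac{1}{7}\right) + \frac{\left(- \frac{1}{3}\right) 113^{2}}{-13036 - 15793} = - \frac{18544}{7} + \frac{\left(- \frac{1}{3}\right) 12769}{-28829} = - \frac{18544}{7} - - \frac{12769}{86487} = - \frac{18544}{7} + \frac{12769}{86487} = - \frac{1603725545}{605409}$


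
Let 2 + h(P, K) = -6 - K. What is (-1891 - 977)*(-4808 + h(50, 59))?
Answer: 13981500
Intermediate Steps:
h(P, K) = -8 - K (h(P, K) = -2 + (-6 - K) = -8 - K)
(-1891 - 977)*(-4808 + h(50, 59)) = (-1891 - 977)*(-4808 + (-8 - 1*59)) = -2868*(-4808 + (-8 - 59)) = -2868*(-4808 - 67) = -2868*(-4875) = 13981500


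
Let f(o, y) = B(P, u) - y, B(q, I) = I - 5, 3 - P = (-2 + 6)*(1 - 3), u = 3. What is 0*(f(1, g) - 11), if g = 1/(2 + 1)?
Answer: 0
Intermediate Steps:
P = 11 (P = 3 - (-2 + 6)*(1 - 3) = 3 - 4*(-2) = 3 - 1*(-8) = 3 + 8 = 11)
g = 1/3 ≈ 0.33333
B(q, I) = -5 + I
f(o, y) = -2 - y (f(o, y) = (-5 + 3) - y = -2 - y)
0*(f(1, g) - 11) = 0*((-2 - 1*1/3) - 11) = 0*((-2 - 1/3) - 11) = 0*(-7/3 - 11) = 0*(-40/3) = 0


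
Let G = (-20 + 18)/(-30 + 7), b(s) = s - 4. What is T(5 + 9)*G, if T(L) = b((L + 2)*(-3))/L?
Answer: -52/161 ≈ -0.32298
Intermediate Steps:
b(s) = -4 + s
T(L) = (-10 - 3*L)/L (T(L) = (-4 + (L + 2)*(-3))/L = (-4 + (2 + L)*(-3))/L = (-4 + (-6 - 3*L))/L = (-10 - 3*L)/L)
G = 2/23 (G = -2/(-23) = -2*(-1/23) = 2/23 ≈ 0.086957)
T(5 + 9)*G = (-3 - 10/(5 + 9))*(2/23) = (-3 - 10/14)*(2/23) = (-3 - 10*1/14)*(2/23) = (-3 - 5/7)*(2/23) = -26/7*2/23 = -52/161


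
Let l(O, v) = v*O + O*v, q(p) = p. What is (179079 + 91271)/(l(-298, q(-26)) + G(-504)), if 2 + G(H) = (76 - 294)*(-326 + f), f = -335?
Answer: 135175/79796 ≈ 1.6940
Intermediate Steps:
G(H) = 144096 (G(H) = -2 + (76 - 294)*(-326 - 335) = -2 - 218*(-661) = -2 + 144098 = 144096)
l(O, v) = 2*O*v (l(O, v) = O*v + O*v = 2*O*v)
(179079 + 91271)/(l(-298, q(-26)) + G(-504)) = (179079 + 91271)/(2*(-298)*(-26) + 144096) = 270350/(15496 + 144096) = 270350/159592 = 270350*(1/159592) = 135175/79796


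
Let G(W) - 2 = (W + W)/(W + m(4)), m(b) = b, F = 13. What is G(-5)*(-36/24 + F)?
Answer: 138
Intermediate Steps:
G(W) = 2 + 2*W/(4 + W) (G(W) = 2 + (W + W)/(W + 4) = 2 + (2*W)/(4 + W) = 2 + 2*W/(4 + W))
G(-5)*(-36/24 + F) = (4*(2 - 5)/(4 - 5))*(-36/24 + 13) = (4*(-3)/(-1))*(-36*1/24 + 13) = (4*(-1)*(-3))*(-3/2 + 13) = 12*(23/2) = 138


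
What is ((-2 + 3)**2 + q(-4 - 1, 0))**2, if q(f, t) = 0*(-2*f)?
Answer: 1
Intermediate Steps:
q(f, t) = 0
((-2 + 3)**2 + q(-4 - 1, 0))**2 = ((-2 + 3)**2 + 0)**2 = (1**2 + 0)**2 = (1 + 0)**2 = 1**2 = 1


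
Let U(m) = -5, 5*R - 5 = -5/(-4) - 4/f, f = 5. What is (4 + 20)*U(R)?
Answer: -120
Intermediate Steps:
R = 109/100 (R = 1 + (-5/(-4) - 4/5)/5 = 1 + (-5*(-¼) - 4*⅕)/5 = 1 + (5/4 - ⅘)/5 = 1 + (⅕)*(9/20) = 1 + 9/100 = 109/100 ≈ 1.0900)
(4 + 20)*U(R) = (4 + 20)*(-5) = 24*(-5) = -120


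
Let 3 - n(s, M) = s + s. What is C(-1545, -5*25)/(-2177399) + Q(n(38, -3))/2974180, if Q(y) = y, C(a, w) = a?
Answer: 4436157973/6475976557820 ≈ 0.00068502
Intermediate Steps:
n(s, M) = 3 - 2*s (n(s, M) = 3 - (s + s) = 3 - 2*s)
C(-1545, -5*25)/(-2177399) + Q(n(38, -3))/2974180 = -1545/(-2177399) + (3 - 2*38)/2974180 = -1545*(-1/2177399) + (3 - 76)*(1/2974180) = 1545/2177399 - 73*1/2974180 = 1545/2177399 - 73/2974180 = 4436157973/6475976557820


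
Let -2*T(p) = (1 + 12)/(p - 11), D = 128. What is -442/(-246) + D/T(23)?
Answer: -374983/1599 ≈ -234.51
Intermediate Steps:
T(p) = -13/(2*(-11 + p)) (T(p) = -(1 + 12)/(2*(p - 11)) = -13/(2*(-11 + p)))
-442/(-246) + D/T(23) = -442/(-246) + 128/((-13/(-22 + 2*23))) = -442*(-1/246) + 128/((-13/(-22 + 46))) = 221/123 + 128/((-13/24)) = 221/123 + 128/((-13*1/24)) = 221/123 + 128/(-13/24) = 221/123 + 128*(-24/13) = 221/123 - 3072/13 = -374983/1599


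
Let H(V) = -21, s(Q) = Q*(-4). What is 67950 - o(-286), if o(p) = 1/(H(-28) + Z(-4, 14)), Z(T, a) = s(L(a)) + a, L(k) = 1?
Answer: 747451/11 ≈ 67950.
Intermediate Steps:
s(Q) = -4*Q
Z(T, a) = -4 + a (Z(T, a) = -4*1 + a = -4 + a)
o(p) = -1/11 (o(p) = 1/(-21 + (-4 + 14)) = 1/(-21 + 10) = 1/(-11) = -1/11)
67950 - o(-286) = 67950 - 1*(-1/11) = 67950 + 1/11 = 747451/11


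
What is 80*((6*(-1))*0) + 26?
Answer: 26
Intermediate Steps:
80*((6*(-1))*0) + 26 = 80*(-6*0) + 26 = 80*0 + 26 = 0 + 26 = 26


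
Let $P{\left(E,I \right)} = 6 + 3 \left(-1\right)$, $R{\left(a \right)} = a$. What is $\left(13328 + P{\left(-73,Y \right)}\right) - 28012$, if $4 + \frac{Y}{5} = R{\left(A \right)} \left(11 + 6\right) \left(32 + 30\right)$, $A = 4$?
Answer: $-14681$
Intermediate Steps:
$Y = 21060$ ($Y = -20 + 5 \cdot 4 \left(11 + 6\right) \left(32 + 30\right) = -20 + 5 \cdot 4 \cdot 17 \cdot 62 = -20 + 5 \cdot 4 \cdot 1054 = -20 + 5 \cdot 4216 = -20 + 21080 = 21060$)
$P{\left(E,I \right)} = 3$ ($P{\left(E,I \right)} = 6 - 3 = 3$)
$\left(13328 + P{\left(-73,Y \right)}\right) - 28012 = \left(13328 + 3\right) - 28012 = 13331 - 28012 = -14681$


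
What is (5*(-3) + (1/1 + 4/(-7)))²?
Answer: 10404/49 ≈ 212.33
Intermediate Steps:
(5*(-3) + (1/1 + 4/(-7)))² = (-15 + (1*1 + 4*(-⅐)))² = (-15 + (1 - 4/7))² = (-15 + 3/7)² = (-102/7)² = 10404/49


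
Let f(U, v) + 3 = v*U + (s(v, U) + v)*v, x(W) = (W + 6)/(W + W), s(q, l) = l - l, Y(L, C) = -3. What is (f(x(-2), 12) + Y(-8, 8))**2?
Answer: 15876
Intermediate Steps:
s(q, l) = 0
x(W) = (6 + W)/(2*W) (x(W) = (6 + W)/((2*W)) = (6 + W)*(1/(2*W)) = (6 + W)/(2*W))
f(U, v) = -3 + v**2 + U*v (f(U, v) = -3 + (v*U + (0 + v)*v) = -3 + (U*v + v*v) = -3 + (U*v + v**2) = -3 + (v**2 + U*v) = -3 + v**2 + U*v)
(f(x(-2), 12) + Y(-8, 8))**2 = ((-3 + 12**2 + ((1/2)*(6 - 2)/(-2))*12) - 3)**2 = ((-3 + 144 + ((1/2)*(-1/2)*4)*12) - 3)**2 = ((-3 + 144 - 1*12) - 3)**2 = ((-3 + 144 - 12) - 3)**2 = (129 - 3)**2 = 126**2 = 15876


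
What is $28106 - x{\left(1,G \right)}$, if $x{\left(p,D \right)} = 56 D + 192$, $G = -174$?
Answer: $37658$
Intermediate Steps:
$x{\left(p,D \right)} = 192 + 56 D$
$28106 - x{\left(1,G \right)} = 28106 - \left(192 + 56 \left(-174\right)\right) = 28106 - \left(192 - 9744\right) = 28106 - -9552 = 28106 + 9552 = 37658$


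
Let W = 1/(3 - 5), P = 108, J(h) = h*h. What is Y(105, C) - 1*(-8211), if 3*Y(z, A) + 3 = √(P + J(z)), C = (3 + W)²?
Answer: 8210 + √1237 ≈ 8245.2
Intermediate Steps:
J(h) = h²
W = -½ (W = 1/(-2) = -½ ≈ -0.50000)
C = 25/4 (C = (3 - ½)² = (5/2)² = 25/4 ≈ 6.2500)
Y(z, A) = -1 + √(108 + z²)/3
Y(105, C) - 1*(-8211) = (-1 + √(108 + 105²)/3) - 1*(-8211) = (-1 + √(108 + 11025)/3) + 8211 = (-1 + √11133/3) + 8211 = (-1 + (3*√1237)/3) + 8211 = (-1 + √1237) + 8211 = 8210 + √1237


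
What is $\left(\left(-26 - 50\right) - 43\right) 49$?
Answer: $-5831$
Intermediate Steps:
$\left(\left(-26 - 50\right) - 43\right) 49 = \left(-76 - 43\right) 49 = \left(-119\right) 49 = -5831$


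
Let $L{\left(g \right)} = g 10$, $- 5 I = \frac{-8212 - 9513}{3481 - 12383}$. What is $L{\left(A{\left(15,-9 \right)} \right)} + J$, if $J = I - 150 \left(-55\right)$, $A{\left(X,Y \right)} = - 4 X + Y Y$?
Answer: $\frac{75307375}{8902} \approx 8459.6$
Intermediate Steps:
$I = - \frac{3545}{8902}$ ($I = - \frac{\left(-8212 - 9513\right) \frac{1}{3481 - 12383}}{5} = - \frac{\left(-17725\right) \frac{1}{-8902}}{5} = - \frac{\left(-17725\right) \left(- \frac{1}{8902}\right)}{5} = \left(- \frac{1}{5}\right) \frac{17725}{8902} = - \frac{3545}{8902} \approx -0.39823$)
$A{\left(X,Y \right)} = Y^{2} - 4 X$ ($A{\left(X,Y \right)} = - 4 X + Y^{2} = Y^{2} - 4 X$)
$L{\left(g \right)} = 10 g$
$J = \frac{73437955}{8902}$ ($J = - \frac{3545}{8902} - 150 \left(-55\right) = - \frac{3545}{8902} - -8250 = - \frac{3545}{8902} + 8250 = \frac{73437955}{8902} \approx 8249.6$)
$L{\left(A{\left(15,-9 \right)} \right)} + J = 10 \left(\left(-9\right)^{2} - 60\right) + \frac{73437955}{8902} = 10 \left(81 - 60\right) + \frac{73437955}{8902} = 10 \cdot 21 + \frac{73437955}{8902} = 210 + \frac{73437955}{8902} = \frac{75307375}{8902}$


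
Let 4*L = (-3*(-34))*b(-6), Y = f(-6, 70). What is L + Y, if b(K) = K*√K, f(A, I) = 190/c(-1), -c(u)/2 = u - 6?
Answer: 95/7 - 153*I*√6 ≈ 13.571 - 374.77*I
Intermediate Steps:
c(u) = 12 - 2*u (c(u) = -2*(u - 6) = -2*(-6 + u) = 12 - 2*u)
f(A, I) = 95/7 (f(A, I) = 190/(12 - 2*(-1)) = 190/(12 + 2) = 190/14 = 190*(1/14) = 95/7)
b(K) = K^(3/2)
Y = 95/7 ≈ 13.571
L = -153*I*√6 (L = ((-3*(-34))*(-6)^(3/2))/4 = (102*(-6*I*√6))/4 = (-612*I*√6)/4 = -153*I*√6 ≈ -374.77*I)
L + Y = -153*I*√6 + 95/7 = 95/7 - 153*I*√6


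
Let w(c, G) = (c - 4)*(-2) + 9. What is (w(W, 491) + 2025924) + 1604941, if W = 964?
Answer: 3628954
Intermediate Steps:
w(c, G) = 17 - 2*c (w(c, G) = (-4 + c)*(-2) + 9 = (8 - 2*c) + 9 = 17 - 2*c)
(w(W, 491) + 2025924) + 1604941 = ((17 - 2*964) + 2025924) + 1604941 = ((17 - 1928) + 2025924) + 1604941 = (-1911 + 2025924) + 1604941 = 2024013 + 1604941 = 3628954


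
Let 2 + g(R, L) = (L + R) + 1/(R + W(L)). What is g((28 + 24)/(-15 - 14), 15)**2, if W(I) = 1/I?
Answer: 53573731600/474324841 ≈ 112.95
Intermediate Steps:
g(R, L) = -2 + L + R + 1/(R + 1/L) (g(R, L) = -2 + ((L + R) + 1/(R + 1/L)) = -2 + (L + R + 1/(R + 1/L)) = -2 + L + R + 1/(R + 1/L))
g((28 + 24)/(-15 - 14), 15)**2 = ((-2 + (28 + 24)/(-15 - 14) + 15*(2 + ((28 + 24)/(-15 - 14))**2 - 2*(28 + 24)/(-15 - 14) + 15*((28 + 24)/(-15 - 14))))/(1 + 15*((28 + 24)/(-15 - 14))))**2 = ((-2 + 52/(-29) + 15*(2 + (52/(-29))**2 - 104/(-29) + 15*(52/(-29))))/(1 + 15*(52/(-29))))**2 = ((-2 + 52*(-1/29) + 15*(2 + (52*(-1/29))**2 - 104*(-1)/29 + 15*(52*(-1/29))))/(1 + 15*(52*(-1/29))))**2 = ((-2 - 52/29 + 15*(2 + (-52/29)**2 - 2*(-52/29) + 15*(-52/29)))/(1 + 15*(-52/29)))**2 = ((-2 - 52/29 + 15*(2 + 2704/841 + 104/29 - 780/29))/(1 - 780/29))**2 = ((-2 - 52/29 + 15*(-15218/841))/(-751/29))**2 = (-29*(-2 - 52/29 - 228270/841)/751)**2 = (-29/751*(-231460/841))**2 = (231460/21779)**2 = 53573731600/474324841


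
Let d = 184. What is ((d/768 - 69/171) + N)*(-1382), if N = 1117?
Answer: -1407642319/912 ≈ -1.5435e+6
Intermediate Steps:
((d/768 - 69/171) + N)*(-1382) = ((184/768 - 69/171) + 1117)*(-1382) = ((184*(1/768) - 69*1/171) + 1117)*(-1382) = ((23/96 - 23/57) + 1117)*(-1382) = (-299/1824 + 1117)*(-1382) = (2037109/1824)*(-1382) = -1407642319/912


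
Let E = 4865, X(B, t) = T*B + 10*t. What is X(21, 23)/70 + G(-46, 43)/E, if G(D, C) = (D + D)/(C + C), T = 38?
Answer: 438876/29885 ≈ 14.685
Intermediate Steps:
X(B, t) = 10*t + 38*B (X(B, t) = 38*B + 10*t = 10*t + 38*B)
G(D, C) = D/C (G(D, C) = (2*D)/((2*C)) = (2*D)*(1/(2*C)) = D/C)
X(21, 23)/70 + G(-46, 43)/E = (10*23 + 38*21)/70 - 46/43/4865 = (230 + 798)*(1/70) - 46*1/43*(1/4865) = 1028*(1/70) - 46/43*1/4865 = 514/35 - 46/209195 = 438876/29885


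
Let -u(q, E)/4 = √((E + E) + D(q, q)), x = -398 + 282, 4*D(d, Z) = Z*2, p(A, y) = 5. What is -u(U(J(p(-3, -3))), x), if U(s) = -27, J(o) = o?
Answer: 2*I*√982 ≈ 62.674*I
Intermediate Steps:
D(d, Z) = Z/2 (D(d, Z) = (Z*2)/4 = (2*Z)/4 = Z/2)
x = -116
u(q, E) = -4*√(q/2 + 2*E) (u(q, E) = -4*√((E + E) + q/2) = -4*√(2*E + q/2) = -4*√(q/2 + 2*E))
-u(U(J(p(-3, -3))), x) = -(-2)*√(2*(-27) + 8*(-116)) = -(-2)*√(-54 - 928) = -(-2)*√(-982) = -(-2)*I*√982 = 2*I*√982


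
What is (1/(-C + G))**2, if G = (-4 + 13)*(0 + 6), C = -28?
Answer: 1/6724 ≈ 0.00014872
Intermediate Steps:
G = 54 (G = 9*6 = 54)
(1/(-C + G))**2 = (1/(-1*(-28) + 54))**2 = (1/(28 + 54))**2 = (1/82)**2 = 1/6724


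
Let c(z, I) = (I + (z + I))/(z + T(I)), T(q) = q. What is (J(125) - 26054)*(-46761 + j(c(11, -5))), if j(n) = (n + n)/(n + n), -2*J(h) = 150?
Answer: 1221792040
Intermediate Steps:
J(h) = -75 (J(h) = -½*150 = -75)
c(z, I) = (z + 2*I)/(I + z) (c(z, I) = (I + (z + I))/(z + I) = (I + (I + z))/(I + z) = (z + 2*I)/(I + z))
j(n) = 1 (j(n) = (2*n)/((2*n)) = (2*n)*(1/(2*n)) = 1)
(J(125) - 26054)*(-46761 + j(c(11, -5))) = (-75 - 26054)*(-46761 + 1) = -26129*(-46760) = 1221792040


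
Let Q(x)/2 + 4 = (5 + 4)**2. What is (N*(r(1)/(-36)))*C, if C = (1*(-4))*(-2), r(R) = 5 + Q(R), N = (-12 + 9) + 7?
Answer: -424/3 ≈ -141.33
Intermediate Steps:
N = 4 (N = -3 + 7 = 4)
Q(x) = 154 (Q(x) = -8 + 2*(5 + 4)**2 = -8 + 2*9**2 = -8 + 2*81 = -8 + 162 = 154)
r(R) = 159 (r(R) = 5 + 154 = 159)
C = 8 (C = -4*(-2) = 8)
(N*(r(1)/(-36)))*C = (4*(159/(-36)))*8 = (4*(159*(-1/36)))*8 = (4*(-53/12))*8 = -53/3*8 = -424/3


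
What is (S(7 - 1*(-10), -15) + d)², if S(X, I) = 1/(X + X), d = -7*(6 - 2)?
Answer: 904401/1156 ≈ 782.35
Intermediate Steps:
d = -28 (d = -7*4 = -28)
S(X, I) = 1/(2*X)
(S(7 - 1*(-10), -15) + d)² = (1/(2*(7 - 1*(-10))) - 28)² = (1/(2*(7 + 10)) - 28)² = ((½)/17 - 28)² = ((½)*(1/17) - 28)² = (1/34 - 28)² = (-951/34)² = 904401/1156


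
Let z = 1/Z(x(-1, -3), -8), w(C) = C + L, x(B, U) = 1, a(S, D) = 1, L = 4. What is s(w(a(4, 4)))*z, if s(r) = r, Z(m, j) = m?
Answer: 5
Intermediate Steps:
w(C) = 4 + C (w(C) = C + 4 = 4 + C)
z = 1 (z = 1/1 = 1)
s(w(a(4, 4)))*z = (4 + 1)*1 = 5*1 = 5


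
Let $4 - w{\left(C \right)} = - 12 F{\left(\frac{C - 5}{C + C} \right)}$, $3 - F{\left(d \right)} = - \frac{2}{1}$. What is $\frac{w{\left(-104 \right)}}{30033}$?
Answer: $\frac{64}{30033} \approx 0.002131$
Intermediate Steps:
$F{\left(d \right)} = 5$ ($F{\left(d \right)} = 3 - - \frac{2}{1} = 3 - \left(-2\right) 1 = 3 - -2 = 3 + 2 = 5$)
$w{\left(C \right)} = 64$ ($w{\left(C \right)} = 4 - \left(-12\right) 5 = 4 - -60 = 4 + 60 = 64$)
$\frac{w{\left(-104 \right)}}{30033} = \frac{64}{30033}$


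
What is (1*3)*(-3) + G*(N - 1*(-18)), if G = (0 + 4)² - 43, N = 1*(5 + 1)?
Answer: -657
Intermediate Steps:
N = 6 (N = 1*6 = 6)
G = -27 (G = 4² - 43 = 16 - 43 = -27)
(1*3)*(-3) + G*(N - 1*(-18)) = (1*3)*(-3) - 27*(6 - 1*(-18)) = 3*(-3) - 27*(6 + 18) = -9 - 27*24 = -9 - 648 = -657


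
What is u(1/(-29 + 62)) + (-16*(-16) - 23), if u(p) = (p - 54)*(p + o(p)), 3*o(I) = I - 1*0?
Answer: 754087/3267 ≈ 230.82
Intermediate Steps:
o(I) = I/3 (o(I) = (I - 1*0)/3 = (I + 0)/3 = I/3)
u(p) = 4*p*(-54 + p)/3 (u(p) = (p - 54)*(p + p/3) = (-54 + p)*(4*p/3) = 4*p*(-54 + p)/3)
u(1/(-29 + 62)) + (-16*(-16) - 23) = 4*(-54 + 1/(-29 + 62))/(3*(-29 + 62)) + (-16*(-16) - 23) = (4/3)*(-54 + 1/33)/33 + (256 - 23) = (4/3)*(1/33)*(-54 + 1/33) + 233 = (4/3)*(1/33)*(-1781/33) + 233 = -7124/3267 + 233 = 754087/3267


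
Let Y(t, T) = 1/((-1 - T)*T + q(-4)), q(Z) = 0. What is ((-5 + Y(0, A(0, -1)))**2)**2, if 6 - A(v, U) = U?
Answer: 6234839521/9834496 ≈ 633.98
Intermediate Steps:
A(v, U) = 6 - U
Y(t, T) = 1/(T*(-1 - T)) (Y(t, T) = 1/((-1 - T)*T + 0) = 1/(T*(-1 - T) + 0) = 1/(T*(-1 - T)))
((-5 + Y(0, A(0, -1)))**2)**2 = ((-5 - 1/((6 - 1*(-1))*(1 + (6 - 1*(-1)))))**2)**2 = ((-5 - 1/((6 + 1)*(1 + (6 + 1))))**2)**2 = ((-5 - 1/(7*(1 + 7)))**2)**2 = ((-5 - 1*1/7/8)**2)**2 = ((-5 - 1*1/7*1/8)**2)**2 = ((-5 - 1/56)**2)**2 = ((-281/56)**2)**2 = (78961/3136)**2 = 6234839521/9834496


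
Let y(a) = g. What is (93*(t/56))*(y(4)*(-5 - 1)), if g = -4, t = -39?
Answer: -10881/7 ≈ -1554.4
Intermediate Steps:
y(a) = -4
(93*(t/56))*(y(4)*(-5 - 1)) = (93*(-39/56))*(-4*(-5 - 1)) = (93*(-39*1/56))*(-4*(-6)) = (93*(-39/56))*24 = -3627/56*24 = -10881/7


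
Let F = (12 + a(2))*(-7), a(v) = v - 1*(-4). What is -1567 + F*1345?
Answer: -171037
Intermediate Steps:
a(v) = 4 + v (a(v) = v + 4 = 4 + v)
F = -126 (F = (12 + (4 + 2))*(-7) = (12 + 6)*(-7) = 18*(-7) = -126)
-1567 + F*1345 = -1567 - 126*1345 = -1567 - 169470 = -171037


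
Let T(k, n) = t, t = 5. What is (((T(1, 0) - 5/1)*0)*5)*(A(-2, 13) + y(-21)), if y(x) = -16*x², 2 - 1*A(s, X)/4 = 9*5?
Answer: 0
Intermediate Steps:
A(s, X) = -172 (A(s, X) = 8 - 36*5 = 8 - 4*45 = 8 - 180 = -172)
T(k, n) = 5
(((T(1, 0) - 5/1)*0)*5)*(A(-2, 13) + y(-21)) = (((5 - 5/1)*0)*5)*(-172 - 16*(-21)²) = (((5 - 5*1)*0)*5)*(-172 - 16*441) = (((5 - 5)*0)*5)*(-172 - 7056) = ((0*0)*5)*(-7228) = (0*5)*(-7228) = 0*(-7228) = 0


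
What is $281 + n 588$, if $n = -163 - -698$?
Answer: $314861$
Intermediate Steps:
$n = 535$ ($n = -163 + 698 = 535$)
$281 + n 588 = 281 + 535 \cdot 588 = 281 + 314580 = 314861$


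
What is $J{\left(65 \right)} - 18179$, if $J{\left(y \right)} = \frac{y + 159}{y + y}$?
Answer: $- \frac{1181523}{65} \approx -18177.0$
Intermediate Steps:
$J{\left(y \right)} = \frac{159 + y}{2 y}$
$J{\left(65 \right)} - 18179 = \frac{159 + 65}{2 \cdot 65} - 18179 = \frac{1}{2} \cdot \frac{1}{65} \cdot 224 - 18179 = \frac{112}{65} - 18179 = - \frac{1181523}{65}$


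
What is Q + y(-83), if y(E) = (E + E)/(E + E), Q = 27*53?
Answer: 1432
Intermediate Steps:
Q = 1431
y(E) = 1 (y(E) = (2*E)/((2*E)) = (2*E)*(1/(2*E)) = 1)
Q + y(-83) = 1431 + 1 = 1432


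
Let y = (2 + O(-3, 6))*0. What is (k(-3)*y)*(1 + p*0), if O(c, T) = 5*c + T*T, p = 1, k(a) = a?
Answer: 0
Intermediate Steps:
O(c, T) = T² + 5*c (O(c, T) = 5*c + T² = T² + 5*c)
y = 0 (y = (2 + (6² + 5*(-3)))*0 = (2 + (36 - 15))*0 = (2 + 21)*0 = 23*0 = 0)
(k(-3)*y)*(1 + p*0) = (-3*0)*(1 + 1*0) = 0*(1 + 0) = 0*1 = 0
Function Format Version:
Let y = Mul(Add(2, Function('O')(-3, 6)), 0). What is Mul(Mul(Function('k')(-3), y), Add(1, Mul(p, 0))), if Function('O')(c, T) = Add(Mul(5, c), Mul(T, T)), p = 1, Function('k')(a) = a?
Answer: 0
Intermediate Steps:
Function('O')(c, T) = Add(Pow(T, 2), Mul(5, c)) (Function('O')(c, T) = Add(Mul(5, c), Pow(T, 2)) = Add(Pow(T, 2), Mul(5, c)))
y = 0 (y = Mul(Add(2, Add(Pow(6, 2), Mul(5, -3))), 0) = Mul(Add(2, Add(36, -15)), 0) = Mul(Add(2, 21), 0) = Mul(23, 0) = 0)
Mul(Mul(Function('k')(-3), y), Add(1, Mul(p, 0))) = Mul(Mul(-3, 0), Add(1, Mul(1, 0))) = Mul(0, Add(1, 0)) = Mul(0, 1) = 0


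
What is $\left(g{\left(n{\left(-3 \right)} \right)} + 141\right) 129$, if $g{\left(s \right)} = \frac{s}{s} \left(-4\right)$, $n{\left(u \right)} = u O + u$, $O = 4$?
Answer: $17673$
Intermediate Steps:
$n{\left(u \right)} = 5 u$ ($n{\left(u \right)} = u 4 + u = 4 u + u = 5 u$)
$g{\left(s \right)} = -4$ ($g{\left(s \right)} = 1 \left(-4\right) = -4$)
$\left(g{\left(n{\left(-3 \right)} \right)} + 141\right) 129 = \left(-4 + 141\right) 129 = 137 \cdot 129 = 17673$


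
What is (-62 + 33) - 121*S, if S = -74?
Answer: 8925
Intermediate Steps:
(-62 + 33) - 121*S = (-62 + 33) - 121*(-74) = -29 + 8954 = 8925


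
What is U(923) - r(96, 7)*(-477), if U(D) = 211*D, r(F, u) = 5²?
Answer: 206678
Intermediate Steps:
r(F, u) = 25
U(923) - r(96, 7)*(-477) = 211*923 - 25*(-477) = 194753 - 1*(-11925) = 194753 + 11925 = 206678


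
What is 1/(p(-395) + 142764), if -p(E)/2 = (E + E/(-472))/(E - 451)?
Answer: 66552/9501167713 ≈ 7.0046e-6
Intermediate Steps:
p(E) = -471*E/(236*(-451 + E)) (p(E) = -2*(E + E/(-472))/(E - 451) = -2*(E + E*(-1/472))/(-451 + E) = -2*(E - E/472)/(-451 + E) = -2*471*E/472/(-451 + E) = -471*E/(236*(-451 + E)))
1/(p(-395) + 142764) = 1/(-471*(-395)/(-106436 + 236*(-395)) + 142764) = 1/(-471*(-395)/(-106436 - 93220) + 142764) = 1/(-471*(-395)/(-199656) + 142764) = 1/(-471*(-395)*(-1/199656) + 142764) = 1/(-62015/66552 + 142764) = 1/(9501167713/66552) = 66552/9501167713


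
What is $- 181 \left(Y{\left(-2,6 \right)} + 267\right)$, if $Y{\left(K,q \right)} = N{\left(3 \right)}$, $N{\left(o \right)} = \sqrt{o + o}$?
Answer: $-48327 - 181 \sqrt{6} \approx -48770.0$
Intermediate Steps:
$N{\left(o \right)} = \sqrt{2} \sqrt{o}$ ($N{\left(o \right)} = \sqrt{2 o} = \sqrt{2} \sqrt{o}$)
$Y{\left(K,q \right)} = \sqrt{6}$ ($Y{\left(K,q \right)} = \sqrt{2} \sqrt{3} = \sqrt{6}$)
$- 181 \left(Y{\left(-2,6 \right)} + 267\right) = - 181 \left(\sqrt{6} + 267\right) = - 181 \left(267 + \sqrt{6}\right) = -48327 - 181 \sqrt{6}$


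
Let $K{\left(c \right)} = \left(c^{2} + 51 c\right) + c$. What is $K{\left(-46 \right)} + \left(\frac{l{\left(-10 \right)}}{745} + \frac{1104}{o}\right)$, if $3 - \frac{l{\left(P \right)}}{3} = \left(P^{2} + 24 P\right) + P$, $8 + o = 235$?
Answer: $- \frac{45749067}{169115} \approx -270.52$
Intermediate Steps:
$o = 227$ ($o = -8 + 235 = 227$)
$l{\left(P \right)} = 9 - 75 P - 3 P^{2}$ ($l{\left(P \right)} = 9 - 3 \left(\left(P^{2} + 24 P\right) + P\right) = 9 - 3 \left(P^{2} + 25 P\right) = 9 - \left(3 P^{2} + 75 P\right) = 9 - 75 P - 3 P^{2}$)
$K{\left(c \right)} = c^{2} + 52 c$
$K{\left(-46 \right)} + \left(\frac{l{\left(-10 \right)}}{745} + \frac{1104}{o}\right) = - 46 \left(52 - 46\right) + \left(\frac{9 - -750 - 3 \left(-10\right)^{2}}{745} + \frac{1104}{227}\right) = \left(-46\right) 6 + \left(\left(9 + 750 - 300\right) \frac{1}{745} + 1104 \cdot \frac{1}{227}\right) = -276 + \left(\left(9 + 750 - 300\right) \frac{1}{745} + \frac{1104}{227}\right) = -276 + \left(459 \cdot \frac{1}{745} + \frac{1104}{227}\right) = -276 + \left(\frac{459}{745} + \frac{1104}{227}\right) = -276 + \frac{926673}{169115} = - \frac{45749067}{169115}$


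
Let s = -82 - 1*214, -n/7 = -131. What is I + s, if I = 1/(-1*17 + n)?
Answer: -266399/900 ≈ -296.00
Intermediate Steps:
n = 917 (n = -7*(-131) = 917)
s = -296 (s = -82 - 214 = -296)
I = 1/900 (I = 1/(-1*17 + 917) = 1/(-17 + 917) = 1/900 ≈ 0.0011111)
I + s = 1/900 - 296 = -266399/900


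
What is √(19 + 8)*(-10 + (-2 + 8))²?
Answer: 48*√3 ≈ 83.138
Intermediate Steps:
√(19 + 8)*(-10 + (-2 + 8))² = √27*(-10 + 6)² = (3*√3)*(-4)² = (3*√3)*16 = 48*√3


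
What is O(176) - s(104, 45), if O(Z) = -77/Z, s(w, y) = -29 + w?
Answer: -1207/16 ≈ -75.438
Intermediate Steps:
O(176) - s(104, 45) = -77/176 - (-29 + 104) = -77*1/176 - 1*75 = -7/16 - 75 = -1207/16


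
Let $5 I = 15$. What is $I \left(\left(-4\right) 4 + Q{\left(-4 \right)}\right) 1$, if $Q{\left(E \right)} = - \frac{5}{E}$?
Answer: $- \frac{177}{4} \approx -44.25$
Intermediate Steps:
$I = 3$ ($I = \frac{1}{5} \cdot 15 = 3$)
$I \left(\left(-4\right) 4 + Q{\left(-4 \right)}\right) 1 = 3 \left(\left(-4\right) 4 - \frac{5}{-4}\right) 1 = 3 \left(-16 - - \frac{5}{4}\right) 1 = 3 \left(-16 + \frac{5}{4}\right) 1 = 3 \left(- \frac{59}{4}\right) 1 = \left(- \frac{177}{4}\right) 1 = - \frac{177}{4}$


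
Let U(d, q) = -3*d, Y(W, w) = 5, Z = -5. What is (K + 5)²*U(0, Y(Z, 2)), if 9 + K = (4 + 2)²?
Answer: 0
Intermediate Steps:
K = 27 (K = -9 + (4 + 2)² = -9 + 6² = -9 + 36 = 27)
(K + 5)²*U(0, Y(Z, 2)) = (27 + 5)²*(-3*0) = 32²*0 = 1024*0 = 0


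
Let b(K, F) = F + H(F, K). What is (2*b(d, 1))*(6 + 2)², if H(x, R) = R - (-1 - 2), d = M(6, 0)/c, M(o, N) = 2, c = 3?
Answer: 1792/3 ≈ 597.33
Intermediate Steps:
d = ⅔ (d = 2/3 = 2*(⅓) = ⅔ ≈ 0.66667)
H(x, R) = 3 + R (H(x, R) = R - 1*(-3) = R + 3 = 3 + R)
b(K, F) = 3 + F + K (b(K, F) = F + (3 + K) = 3 + F + K)
(2*b(d, 1))*(6 + 2)² = (2*(3 + 1 + ⅔))*(6 + 2)² = (2*(14/3))*8² = (28/3)*64 = 1792/3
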